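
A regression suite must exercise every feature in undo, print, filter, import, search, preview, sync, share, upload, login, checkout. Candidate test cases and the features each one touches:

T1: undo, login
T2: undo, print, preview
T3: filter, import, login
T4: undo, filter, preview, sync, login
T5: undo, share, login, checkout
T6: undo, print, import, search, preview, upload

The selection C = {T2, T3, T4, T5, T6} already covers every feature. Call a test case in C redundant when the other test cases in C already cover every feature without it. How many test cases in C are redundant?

2

Drop T2: the rest still cover every feature — redundant.
Drop T3: the rest still cover every feature — redundant.
Drop T4: sync uncovered — not redundant.
Drop T5: share, checkout uncovered — not redundant.
Drop T6: search, upload uncovered — not redundant.
2 redundant: T2, T3.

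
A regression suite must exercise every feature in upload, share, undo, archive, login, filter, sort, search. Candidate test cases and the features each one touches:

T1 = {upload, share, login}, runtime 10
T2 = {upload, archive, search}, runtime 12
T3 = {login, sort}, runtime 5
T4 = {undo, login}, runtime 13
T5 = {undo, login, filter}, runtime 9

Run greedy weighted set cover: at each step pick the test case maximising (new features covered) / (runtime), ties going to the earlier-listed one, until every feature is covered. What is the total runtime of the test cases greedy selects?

Pick 1: T3 adds 2 new (login, sort) at runtime 5 (ratio 2/5).
Pick 2: T2 adds 3 new (upload, archive, search) at runtime 12 (ratio 3/12).
Pick 3: T5 adds 2 new (undo, filter) at runtime 9 (ratio 2/9).
Pick 4: T1 adds 1 new (share) at runtime 10 (ratio 1/10).
Greedy total runtime: 5 + 12 + 9 + 10 = 36.

36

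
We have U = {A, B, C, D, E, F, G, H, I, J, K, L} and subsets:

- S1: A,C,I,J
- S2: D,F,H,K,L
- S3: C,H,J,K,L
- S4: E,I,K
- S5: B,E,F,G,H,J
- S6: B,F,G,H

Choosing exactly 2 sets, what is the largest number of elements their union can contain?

9

Choosing S1, S2 covers {A, C, D, F, H, I, J, K, L} — 9 elements.
No choice of 2 sets does better; here B, E, G are left uncovered.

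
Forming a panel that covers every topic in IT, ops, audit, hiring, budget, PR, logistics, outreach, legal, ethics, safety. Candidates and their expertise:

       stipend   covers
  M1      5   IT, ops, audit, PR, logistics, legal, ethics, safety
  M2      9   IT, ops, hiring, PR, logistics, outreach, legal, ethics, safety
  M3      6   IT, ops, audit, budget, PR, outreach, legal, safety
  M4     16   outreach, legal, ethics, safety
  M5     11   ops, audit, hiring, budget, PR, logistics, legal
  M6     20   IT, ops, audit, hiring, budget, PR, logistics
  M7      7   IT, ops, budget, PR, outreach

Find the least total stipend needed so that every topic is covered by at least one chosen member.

M2, M3 cover every topic at stipend 9 + 6 = 15.
Any cover uses at least 2 members; among all covering selections none totals below 15.
Greedy by coverage-per-stipend would pick M1, M3, M2 for 20 — worse than the optimum 15.

15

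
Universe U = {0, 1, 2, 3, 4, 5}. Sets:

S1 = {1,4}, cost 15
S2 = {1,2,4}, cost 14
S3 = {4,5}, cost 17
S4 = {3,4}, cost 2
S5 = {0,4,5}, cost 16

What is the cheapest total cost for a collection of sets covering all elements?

S2, S4, S5 cover every element at cost 14 + 2 + 16 = 32.
Any cover uses at least 3 sets; among all covering selections none totals below 32.

32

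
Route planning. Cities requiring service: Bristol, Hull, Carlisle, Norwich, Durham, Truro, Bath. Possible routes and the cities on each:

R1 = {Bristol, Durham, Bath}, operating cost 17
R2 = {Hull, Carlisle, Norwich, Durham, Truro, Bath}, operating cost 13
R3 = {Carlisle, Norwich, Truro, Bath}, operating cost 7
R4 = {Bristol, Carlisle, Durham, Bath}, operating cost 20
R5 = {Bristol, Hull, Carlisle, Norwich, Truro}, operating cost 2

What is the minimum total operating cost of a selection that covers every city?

15

R2, R5 cover every city at operating cost 13 + 2 = 15.
Any cover uses at least 2 routes; among all covering selections none totals below 15.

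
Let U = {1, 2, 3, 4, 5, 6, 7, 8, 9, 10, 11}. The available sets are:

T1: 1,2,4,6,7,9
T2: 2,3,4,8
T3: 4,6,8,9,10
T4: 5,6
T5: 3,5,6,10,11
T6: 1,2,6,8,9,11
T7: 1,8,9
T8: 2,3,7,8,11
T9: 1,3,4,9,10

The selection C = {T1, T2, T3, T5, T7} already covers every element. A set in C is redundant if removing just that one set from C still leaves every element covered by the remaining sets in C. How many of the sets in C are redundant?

3

Drop T1: 7 uncovered — not redundant.
Drop T2: the rest still cover every element — redundant.
Drop T3: the rest still cover every element — redundant.
Drop T5: 5, 11 uncovered — not redundant.
Drop T7: the rest still cover every element — redundant.
3 redundant: T2, T3, T7.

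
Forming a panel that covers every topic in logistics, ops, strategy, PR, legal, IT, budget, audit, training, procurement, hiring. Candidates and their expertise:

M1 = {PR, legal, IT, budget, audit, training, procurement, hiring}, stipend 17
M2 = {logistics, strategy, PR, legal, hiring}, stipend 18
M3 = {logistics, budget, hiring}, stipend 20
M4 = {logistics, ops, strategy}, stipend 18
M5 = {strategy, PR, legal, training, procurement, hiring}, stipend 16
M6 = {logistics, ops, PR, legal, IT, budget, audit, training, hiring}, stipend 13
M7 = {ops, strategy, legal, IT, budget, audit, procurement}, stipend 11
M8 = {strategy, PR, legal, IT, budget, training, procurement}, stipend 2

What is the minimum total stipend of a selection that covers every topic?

M6, M8 cover every topic at stipend 13 + 2 = 15.
Any cover uses at least 2 members; among all covering selections none totals below 15.

15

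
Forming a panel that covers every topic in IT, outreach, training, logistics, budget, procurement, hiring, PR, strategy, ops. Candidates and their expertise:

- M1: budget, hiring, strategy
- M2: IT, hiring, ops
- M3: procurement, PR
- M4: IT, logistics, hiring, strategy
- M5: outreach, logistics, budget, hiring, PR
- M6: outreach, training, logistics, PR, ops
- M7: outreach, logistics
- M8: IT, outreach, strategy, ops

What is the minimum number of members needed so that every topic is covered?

4

M1, M2, M3, M6 together cover {IT, outreach, training, logistics, budget, procurement, hiring, PR, strategy, ops} — every topic.
No 3 of the 8 members cover everything (all 56 triples fall short), so 4 is minimum.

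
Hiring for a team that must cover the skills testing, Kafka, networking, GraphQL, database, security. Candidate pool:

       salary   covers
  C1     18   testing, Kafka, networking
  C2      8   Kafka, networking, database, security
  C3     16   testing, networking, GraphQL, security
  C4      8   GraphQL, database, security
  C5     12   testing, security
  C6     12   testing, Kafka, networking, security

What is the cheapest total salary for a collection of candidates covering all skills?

20

C4, C6 cover every skill at salary 8 + 12 = 20.
Any cover uses at least 2 candidates; among all covering selections none totals below 20.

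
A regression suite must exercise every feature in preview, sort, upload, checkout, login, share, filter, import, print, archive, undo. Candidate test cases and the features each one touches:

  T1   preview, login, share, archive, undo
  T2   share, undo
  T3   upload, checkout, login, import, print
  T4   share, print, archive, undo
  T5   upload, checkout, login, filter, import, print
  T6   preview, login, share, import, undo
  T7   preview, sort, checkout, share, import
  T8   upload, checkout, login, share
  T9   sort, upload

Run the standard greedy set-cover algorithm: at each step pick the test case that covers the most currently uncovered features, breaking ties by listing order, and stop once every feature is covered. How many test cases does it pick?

3

Pick 1: T5 covers 6 new features (upload, checkout, login, filter, import, print).
Pick 2: T1 covers 4 new features (preview, share, archive, undo).
Pick 3: T7 covers 1 new features (sort).
Greedy uses 3 test cases.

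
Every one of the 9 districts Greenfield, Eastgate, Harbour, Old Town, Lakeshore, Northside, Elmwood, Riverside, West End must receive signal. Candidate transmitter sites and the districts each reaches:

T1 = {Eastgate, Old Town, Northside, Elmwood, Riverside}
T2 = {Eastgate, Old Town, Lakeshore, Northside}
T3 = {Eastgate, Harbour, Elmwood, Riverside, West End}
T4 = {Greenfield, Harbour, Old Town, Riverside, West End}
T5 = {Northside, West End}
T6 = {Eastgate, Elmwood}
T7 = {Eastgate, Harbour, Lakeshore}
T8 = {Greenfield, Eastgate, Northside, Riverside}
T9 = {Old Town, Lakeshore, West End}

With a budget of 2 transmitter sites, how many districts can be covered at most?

Choosing T1, T4 covers {Greenfield, Eastgate, Harbour, Old Town, Northside, Elmwood, Riverside, West End} — 8 districts.
No choice of 2 transmitter sites does better; here Lakeshore is left uncovered.

8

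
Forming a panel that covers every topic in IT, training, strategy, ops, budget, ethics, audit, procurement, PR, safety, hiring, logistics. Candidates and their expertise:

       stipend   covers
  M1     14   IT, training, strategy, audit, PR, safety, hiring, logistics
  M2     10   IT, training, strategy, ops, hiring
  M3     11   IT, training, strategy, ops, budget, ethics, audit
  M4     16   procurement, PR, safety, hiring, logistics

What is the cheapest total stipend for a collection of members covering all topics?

27

M3, M4 cover every topic at stipend 11 + 16 = 27.
Any cover uses at least 2 members; among all covering selections none totals below 27.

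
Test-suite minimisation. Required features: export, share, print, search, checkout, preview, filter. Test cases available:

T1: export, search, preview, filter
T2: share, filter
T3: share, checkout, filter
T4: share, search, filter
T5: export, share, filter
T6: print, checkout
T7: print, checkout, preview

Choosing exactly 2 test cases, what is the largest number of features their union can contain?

6

Choosing T1, T3 covers {export, share, search, checkout, preview, filter} — 6 features.
No choice of 2 test cases does better; here print is left uncovered.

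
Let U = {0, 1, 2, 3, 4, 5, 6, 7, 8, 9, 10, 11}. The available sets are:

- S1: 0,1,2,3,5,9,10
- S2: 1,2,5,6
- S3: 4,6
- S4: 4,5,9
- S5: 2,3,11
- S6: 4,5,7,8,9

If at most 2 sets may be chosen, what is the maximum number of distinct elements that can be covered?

10

Choosing S1, S6 covers {0, 1, 2, 3, 4, 5, 7, 8, 9, 10} — 10 elements.
No choice of 2 sets does better; here 6, 11 are left uncovered.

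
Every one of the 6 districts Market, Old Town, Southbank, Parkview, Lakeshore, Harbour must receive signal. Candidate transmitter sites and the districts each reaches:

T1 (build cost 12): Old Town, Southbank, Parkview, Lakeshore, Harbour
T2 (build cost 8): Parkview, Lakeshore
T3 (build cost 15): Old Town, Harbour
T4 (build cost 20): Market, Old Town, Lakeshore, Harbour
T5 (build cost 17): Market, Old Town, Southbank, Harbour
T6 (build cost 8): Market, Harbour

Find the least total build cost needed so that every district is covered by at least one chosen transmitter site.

20

T1, T6 cover every district at build cost 12 + 8 = 20.
Any cover uses at least 2 transmitter sites; among all covering selections none totals below 20.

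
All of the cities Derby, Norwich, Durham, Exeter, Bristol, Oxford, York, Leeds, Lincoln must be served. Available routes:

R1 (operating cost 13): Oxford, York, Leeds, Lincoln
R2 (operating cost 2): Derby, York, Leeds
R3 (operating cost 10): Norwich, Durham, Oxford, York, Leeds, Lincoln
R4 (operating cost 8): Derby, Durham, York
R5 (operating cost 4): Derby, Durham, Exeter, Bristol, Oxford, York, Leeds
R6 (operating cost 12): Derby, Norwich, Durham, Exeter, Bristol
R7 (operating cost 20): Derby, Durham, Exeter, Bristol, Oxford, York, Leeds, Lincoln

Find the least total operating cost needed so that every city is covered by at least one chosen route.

R3, R5 cover every city at operating cost 10 + 4 = 14.
Any cover uses at least 2 routes; among all covering selections none totals below 14.

14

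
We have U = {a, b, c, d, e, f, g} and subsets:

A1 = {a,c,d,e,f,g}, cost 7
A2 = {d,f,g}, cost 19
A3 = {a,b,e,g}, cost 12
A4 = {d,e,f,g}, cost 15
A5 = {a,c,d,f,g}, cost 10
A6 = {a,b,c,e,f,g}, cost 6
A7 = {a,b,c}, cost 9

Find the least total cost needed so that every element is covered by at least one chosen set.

13

A1, A6 cover every element at cost 7 + 6 = 13.
Any cover uses at least 2 sets; among all covering selections none totals below 13.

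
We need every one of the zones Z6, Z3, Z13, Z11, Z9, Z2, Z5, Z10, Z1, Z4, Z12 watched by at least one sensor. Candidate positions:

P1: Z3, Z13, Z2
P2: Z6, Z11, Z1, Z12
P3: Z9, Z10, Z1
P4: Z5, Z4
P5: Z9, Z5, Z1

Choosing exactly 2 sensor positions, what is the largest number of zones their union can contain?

Choosing P1, P2 covers {Z6, Z3, Z13, Z11, Z2, Z1, Z12} — 7 zones.
No choice of 2 sensor positions does better; here Z9, Z5, Z10, Z4 are left uncovered.

7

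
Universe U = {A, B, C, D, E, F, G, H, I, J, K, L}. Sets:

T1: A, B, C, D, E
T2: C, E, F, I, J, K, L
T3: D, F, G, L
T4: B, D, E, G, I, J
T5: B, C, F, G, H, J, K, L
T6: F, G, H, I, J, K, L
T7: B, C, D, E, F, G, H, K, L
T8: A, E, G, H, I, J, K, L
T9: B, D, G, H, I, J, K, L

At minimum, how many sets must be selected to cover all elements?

2

T1, T6 together cover {A, B, C, D, E, F, G, H, I, J, K, L} — every element.
No single set contains all 12 elements, so 2 is optimal.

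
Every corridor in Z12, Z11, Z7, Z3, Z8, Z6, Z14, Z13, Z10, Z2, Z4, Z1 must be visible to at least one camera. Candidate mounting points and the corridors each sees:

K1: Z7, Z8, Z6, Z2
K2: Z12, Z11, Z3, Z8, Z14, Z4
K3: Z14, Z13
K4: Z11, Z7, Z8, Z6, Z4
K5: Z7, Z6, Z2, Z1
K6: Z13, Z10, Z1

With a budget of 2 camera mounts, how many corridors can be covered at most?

10

Choosing K2, K5 covers {Z12, Z11, Z7, Z3, Z8, Z6, Z14, Z2, Z4, Z1} — 10 corridors.
No choice of 2 camera mounts does better; here Z13, Z10 are left uncovered.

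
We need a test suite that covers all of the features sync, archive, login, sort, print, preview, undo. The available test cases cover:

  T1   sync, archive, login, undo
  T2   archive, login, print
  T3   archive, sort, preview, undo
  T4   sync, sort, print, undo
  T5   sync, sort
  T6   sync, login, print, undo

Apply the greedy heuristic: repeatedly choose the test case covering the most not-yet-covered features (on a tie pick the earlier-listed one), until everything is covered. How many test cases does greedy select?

3

Pick 1: T1 covers 4 new features (sync, archive, login, undo).
Pick 2: T3 covers 2 new features (sort, preview).
Pick 3: T2 covers 1 new features (print).
Greedy uses 3 test cases. (The true minimum is 2.)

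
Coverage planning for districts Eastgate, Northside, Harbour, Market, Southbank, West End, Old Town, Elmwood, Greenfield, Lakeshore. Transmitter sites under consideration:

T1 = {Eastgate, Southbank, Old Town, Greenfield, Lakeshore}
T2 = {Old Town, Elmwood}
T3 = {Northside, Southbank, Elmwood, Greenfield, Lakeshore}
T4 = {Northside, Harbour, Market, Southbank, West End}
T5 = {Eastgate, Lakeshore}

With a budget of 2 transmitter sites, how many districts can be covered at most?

Choosing T1, T4 covers {Eastgate, Northside, Harbour, Market, Southbank, West End, Old Town, Greenfield, Lakeshore} — 9 districts.
No choice of 2 transmitter sites does better; here Elmwood is left uncovered.

9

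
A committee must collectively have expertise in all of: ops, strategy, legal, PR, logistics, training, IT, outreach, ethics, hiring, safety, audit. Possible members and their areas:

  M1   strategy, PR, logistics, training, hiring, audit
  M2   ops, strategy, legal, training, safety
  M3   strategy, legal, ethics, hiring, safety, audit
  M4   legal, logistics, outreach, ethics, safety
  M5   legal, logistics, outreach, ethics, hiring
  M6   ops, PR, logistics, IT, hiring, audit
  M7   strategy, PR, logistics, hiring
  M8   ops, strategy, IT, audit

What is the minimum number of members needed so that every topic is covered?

3

M1, M4, M6 together cover {ops, strategy, legal, PR, logistics, training, IT, outreach, ethics, hiring, safety, audit} — every topic.
No 2 of the 8 members cover everything (all 28 pairs fall short), so 3 is minimum.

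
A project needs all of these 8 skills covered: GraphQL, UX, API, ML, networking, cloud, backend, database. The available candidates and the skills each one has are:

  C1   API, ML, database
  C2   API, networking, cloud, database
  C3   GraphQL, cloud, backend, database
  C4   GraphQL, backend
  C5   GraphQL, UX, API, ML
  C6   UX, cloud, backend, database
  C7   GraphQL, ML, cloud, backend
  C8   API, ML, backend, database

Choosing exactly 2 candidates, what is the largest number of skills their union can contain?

7

Choosing C2, C5 covers {GraphQL, UX, API, ML, networking, cloud, database} — 7 skills.
No choice of 2 candidates does better; here backend is left uncovered.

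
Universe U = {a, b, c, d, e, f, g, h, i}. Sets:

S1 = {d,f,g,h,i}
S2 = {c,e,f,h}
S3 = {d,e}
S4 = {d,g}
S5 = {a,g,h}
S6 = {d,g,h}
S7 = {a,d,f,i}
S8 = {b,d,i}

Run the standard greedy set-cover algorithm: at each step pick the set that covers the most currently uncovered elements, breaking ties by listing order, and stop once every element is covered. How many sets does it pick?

Pick 1: S1 covers 5 new elements (d, f, g, h, i).
Pick 2: S2 covers 2 new elements (c, e).
Pick 3: S5 covers 1 new elements (a).
Pick 4: S8 covers 1 new elements (b).
Greedy uses 4 sets. (The true minimum is 3.)

4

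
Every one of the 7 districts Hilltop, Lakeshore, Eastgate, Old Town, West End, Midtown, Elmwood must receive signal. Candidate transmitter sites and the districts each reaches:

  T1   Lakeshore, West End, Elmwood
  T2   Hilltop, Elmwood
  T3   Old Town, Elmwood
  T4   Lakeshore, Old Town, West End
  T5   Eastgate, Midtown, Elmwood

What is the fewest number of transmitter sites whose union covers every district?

3

T2, T4, T5 together cover {Hilltop, Lakeshore, Eastgate, Old Town, West End, Midtown, Elmwood} — every district.
No 2 of the 5 transmitter sites cover everything (all 10 pairs fall short), so 3 is minimum.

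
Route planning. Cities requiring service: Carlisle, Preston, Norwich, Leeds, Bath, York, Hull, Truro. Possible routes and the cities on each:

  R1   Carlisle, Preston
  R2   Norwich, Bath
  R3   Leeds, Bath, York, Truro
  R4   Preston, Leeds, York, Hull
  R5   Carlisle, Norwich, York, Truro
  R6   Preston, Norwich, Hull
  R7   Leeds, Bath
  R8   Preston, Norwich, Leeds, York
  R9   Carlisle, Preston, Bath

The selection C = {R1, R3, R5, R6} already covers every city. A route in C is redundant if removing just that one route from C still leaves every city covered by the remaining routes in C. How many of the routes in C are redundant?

Drop R1: the rest still cover every city — redundant.
Drop R3: Leeds, Bath uncovered — not redundant.
Drop R5: the rest still cover every city — redundant.
Drop R6: Hull uncovered — not redundant.
2 redundant: R1, R5.

2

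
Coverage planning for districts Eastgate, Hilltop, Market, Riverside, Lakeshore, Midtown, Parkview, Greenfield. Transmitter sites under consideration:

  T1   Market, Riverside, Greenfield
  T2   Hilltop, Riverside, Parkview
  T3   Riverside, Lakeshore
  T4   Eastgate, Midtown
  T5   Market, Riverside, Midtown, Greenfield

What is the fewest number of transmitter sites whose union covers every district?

T1, T2, T3, T4 together cover {Eastgate, Hilltop, Market, Riverside, Lakeshore, Midtown, Parkview, Greenfield} — every district.
No 3 of the 5 transmitter sites cover everything (all 10 triples fall short), so 4 is minimum.

4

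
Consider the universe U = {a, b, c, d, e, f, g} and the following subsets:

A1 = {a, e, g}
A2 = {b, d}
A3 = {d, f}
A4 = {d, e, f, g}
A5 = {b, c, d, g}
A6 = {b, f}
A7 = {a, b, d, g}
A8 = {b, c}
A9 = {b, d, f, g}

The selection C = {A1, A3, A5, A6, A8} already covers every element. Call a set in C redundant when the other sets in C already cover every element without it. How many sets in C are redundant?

Drop A1: a, e uncovered — not redundant.
Drop A3: the rest still cover every element — redundant.
Drop A5: the rest still cover every element — redundant.
Drop A6: the rest still cover every element — redundant.
Drop A8: the rest still cover every element — redundant.
4 redundant: A3, A5, A6, A8.

4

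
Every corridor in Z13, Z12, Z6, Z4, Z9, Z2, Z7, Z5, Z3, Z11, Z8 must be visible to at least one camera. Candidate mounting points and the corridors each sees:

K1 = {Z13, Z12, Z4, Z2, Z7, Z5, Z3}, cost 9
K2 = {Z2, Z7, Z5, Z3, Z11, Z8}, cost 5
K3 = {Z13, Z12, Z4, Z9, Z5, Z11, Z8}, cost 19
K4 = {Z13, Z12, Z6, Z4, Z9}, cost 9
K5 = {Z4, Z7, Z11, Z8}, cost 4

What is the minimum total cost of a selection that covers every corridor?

K2, K4 cover every corridor at cost 5 + 9 = 14.
Any cover uses at least 2 camera mounts; among all covering selections none totals below 14.

14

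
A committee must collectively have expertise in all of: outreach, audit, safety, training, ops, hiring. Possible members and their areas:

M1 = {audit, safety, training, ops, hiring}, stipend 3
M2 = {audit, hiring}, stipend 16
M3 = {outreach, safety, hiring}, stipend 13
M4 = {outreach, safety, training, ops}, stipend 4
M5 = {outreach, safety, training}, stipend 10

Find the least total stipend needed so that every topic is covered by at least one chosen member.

7

M1, M4 cover every topic at stipend 3 + 4 = 7.
Any cover uses at least 2 members; among all covering selections none totals below 7.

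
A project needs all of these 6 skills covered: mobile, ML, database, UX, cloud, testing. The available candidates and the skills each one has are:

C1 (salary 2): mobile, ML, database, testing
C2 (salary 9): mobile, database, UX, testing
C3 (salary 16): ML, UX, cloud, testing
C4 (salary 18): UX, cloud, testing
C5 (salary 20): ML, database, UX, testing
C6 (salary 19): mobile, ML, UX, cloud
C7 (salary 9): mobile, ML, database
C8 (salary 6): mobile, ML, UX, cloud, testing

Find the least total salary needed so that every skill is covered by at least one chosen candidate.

8

C1, C8 cover every skill at salary 2 + 6 = 8.
Any cover uses at least 2 candidates; among all covering selections none totals below 8.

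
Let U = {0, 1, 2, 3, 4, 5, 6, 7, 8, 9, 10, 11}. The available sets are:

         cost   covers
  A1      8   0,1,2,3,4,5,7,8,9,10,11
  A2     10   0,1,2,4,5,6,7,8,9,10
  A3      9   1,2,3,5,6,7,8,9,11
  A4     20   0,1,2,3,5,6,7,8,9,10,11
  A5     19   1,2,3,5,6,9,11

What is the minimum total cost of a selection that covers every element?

A1, A3 cover every element at cost 8 + 9 = 17.
Any cover uses at least 2 sets; among all covering selections none totals below 17.

17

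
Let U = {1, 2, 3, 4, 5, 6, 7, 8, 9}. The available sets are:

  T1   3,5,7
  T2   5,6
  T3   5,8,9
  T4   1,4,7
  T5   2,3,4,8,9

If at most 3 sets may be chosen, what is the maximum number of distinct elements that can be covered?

Choosing T2, T4, T5 covers {1, 2, 3, 4, 5, 6, 7, 8, 9} — 9 elements.
That is all 9 elements.

9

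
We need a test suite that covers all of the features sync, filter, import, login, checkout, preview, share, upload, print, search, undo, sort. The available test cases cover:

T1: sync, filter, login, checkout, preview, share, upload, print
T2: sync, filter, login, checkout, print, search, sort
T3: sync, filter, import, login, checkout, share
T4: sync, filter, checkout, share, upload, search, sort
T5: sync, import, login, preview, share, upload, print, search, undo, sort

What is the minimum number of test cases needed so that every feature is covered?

2

T1, T5 together cover {sync, filter, import, login, checkout, preview, share, upload, print, search, undo, sort} — every feature.
No single test case contains all 12 features, so 2 is optimal.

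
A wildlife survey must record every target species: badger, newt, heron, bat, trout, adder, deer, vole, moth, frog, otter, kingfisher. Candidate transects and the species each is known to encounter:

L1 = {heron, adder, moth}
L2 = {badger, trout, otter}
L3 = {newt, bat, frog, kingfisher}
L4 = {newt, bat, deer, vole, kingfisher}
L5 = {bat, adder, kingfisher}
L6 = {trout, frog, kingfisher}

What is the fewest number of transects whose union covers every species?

L1, L2, L3, L4 together cover {badger, newt, heron, bat, trout, adder, deer, vole, moth, frog, otter, kingfisher} — every species.
No 3 of the 6 transects cover everything (all 20 triples fall short), so 4 is minimum.

4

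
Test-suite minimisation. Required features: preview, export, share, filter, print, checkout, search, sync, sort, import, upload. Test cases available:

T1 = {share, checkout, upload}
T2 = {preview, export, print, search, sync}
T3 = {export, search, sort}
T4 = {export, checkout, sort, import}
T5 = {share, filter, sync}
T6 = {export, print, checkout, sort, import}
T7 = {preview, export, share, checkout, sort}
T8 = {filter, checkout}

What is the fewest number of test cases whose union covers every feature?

4

T1, T2, T4, T5 together cover {preview, export, share, filter, print, checkout, search, sync, sort, import, upload} — every feature.
No 3 of the 8 test cases cover everything (all 56 triples fall short), so 4 is minimum.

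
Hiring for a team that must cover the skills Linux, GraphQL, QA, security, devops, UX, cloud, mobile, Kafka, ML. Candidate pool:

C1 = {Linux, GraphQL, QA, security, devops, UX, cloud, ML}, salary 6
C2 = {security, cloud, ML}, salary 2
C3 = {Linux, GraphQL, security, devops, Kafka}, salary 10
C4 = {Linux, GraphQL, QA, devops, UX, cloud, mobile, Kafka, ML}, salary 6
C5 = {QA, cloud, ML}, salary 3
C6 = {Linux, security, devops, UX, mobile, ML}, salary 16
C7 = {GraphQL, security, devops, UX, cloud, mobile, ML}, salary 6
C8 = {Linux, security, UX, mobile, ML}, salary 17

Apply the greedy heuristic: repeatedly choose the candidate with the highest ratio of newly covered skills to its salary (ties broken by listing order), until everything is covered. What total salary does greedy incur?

8

Pick 1: C2 adds 3 new (security, cloud, ML) at salary 2 (ratio 3/2).
Pick 2: C4 adds 7 new (Linux, GraphQL, QA, devops, UX, mobile, Kafka) at salary 6 (ratio 7/6).
Greedy total salary: 2 + 6 = 8.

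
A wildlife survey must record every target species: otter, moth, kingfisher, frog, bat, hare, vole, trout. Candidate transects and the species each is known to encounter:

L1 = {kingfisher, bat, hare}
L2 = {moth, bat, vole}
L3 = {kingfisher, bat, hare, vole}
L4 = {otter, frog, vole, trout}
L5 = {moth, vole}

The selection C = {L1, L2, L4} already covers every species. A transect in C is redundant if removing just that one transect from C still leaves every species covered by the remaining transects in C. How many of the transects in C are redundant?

Drop L1: kingfisher, hare uncovered — not redundant.
Drop L2: moth uncovered — not redundant.
Drop L4: otter, frog, trout uncovered — not redundant.
None of the transects in C is redundant.

0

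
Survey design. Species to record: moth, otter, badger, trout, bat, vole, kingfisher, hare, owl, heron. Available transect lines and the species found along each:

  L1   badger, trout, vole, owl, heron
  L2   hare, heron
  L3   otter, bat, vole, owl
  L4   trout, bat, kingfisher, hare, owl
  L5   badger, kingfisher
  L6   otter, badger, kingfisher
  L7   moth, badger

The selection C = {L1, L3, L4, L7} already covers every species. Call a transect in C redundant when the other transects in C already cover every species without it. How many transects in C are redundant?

Drop L1: heron uncovered — not redundant.
Drop L3: otter uncovered — not redundant.
Drop L4: kingfisher, hare uncovered — not redundant.
Drop L7: moth uncovered — not redundant.
None of the transects in C is redundant.

0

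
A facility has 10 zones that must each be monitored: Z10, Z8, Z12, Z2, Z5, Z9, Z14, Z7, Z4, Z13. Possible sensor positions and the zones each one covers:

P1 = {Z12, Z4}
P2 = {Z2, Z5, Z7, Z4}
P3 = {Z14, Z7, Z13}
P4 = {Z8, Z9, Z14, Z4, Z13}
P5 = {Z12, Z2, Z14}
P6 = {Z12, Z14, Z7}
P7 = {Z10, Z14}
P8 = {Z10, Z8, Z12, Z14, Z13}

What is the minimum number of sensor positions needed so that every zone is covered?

3

P2, P4, P8 together cover {Z10, Z8, Z12, Z2, Z5, Z9, Z14, Z7, Z4, Z13} — every zone.
No 2 of the 8 sensor positions cover everything (all 28 pairs fall short), so 3 is minimum.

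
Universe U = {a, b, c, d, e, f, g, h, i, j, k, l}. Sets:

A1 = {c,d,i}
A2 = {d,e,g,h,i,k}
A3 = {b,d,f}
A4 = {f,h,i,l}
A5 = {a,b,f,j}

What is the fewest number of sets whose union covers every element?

A1, A2, A4, A5 together cover {a, b, c, d, e, f, g, h, i, j, k, l} — every element.
No 3 of the 5 sets cover everything (all 10 triples fall short), so 4 is minimum.

4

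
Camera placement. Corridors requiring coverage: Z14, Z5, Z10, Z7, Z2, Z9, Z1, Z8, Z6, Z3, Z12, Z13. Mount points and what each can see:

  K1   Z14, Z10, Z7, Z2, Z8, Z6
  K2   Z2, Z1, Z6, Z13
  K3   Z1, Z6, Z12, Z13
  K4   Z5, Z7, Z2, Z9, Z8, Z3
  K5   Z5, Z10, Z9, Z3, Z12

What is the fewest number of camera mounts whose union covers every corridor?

3

K1, K2, K5 together cover {Z14, Z5, Z10, Z7, Z2, Z9, Z1, Z8, Z6, Z3, Z12, Z13} — every corridor.
No 2 of the 5 camera mounts cover everything (all 10 pairs fall short), so 3 is minimum.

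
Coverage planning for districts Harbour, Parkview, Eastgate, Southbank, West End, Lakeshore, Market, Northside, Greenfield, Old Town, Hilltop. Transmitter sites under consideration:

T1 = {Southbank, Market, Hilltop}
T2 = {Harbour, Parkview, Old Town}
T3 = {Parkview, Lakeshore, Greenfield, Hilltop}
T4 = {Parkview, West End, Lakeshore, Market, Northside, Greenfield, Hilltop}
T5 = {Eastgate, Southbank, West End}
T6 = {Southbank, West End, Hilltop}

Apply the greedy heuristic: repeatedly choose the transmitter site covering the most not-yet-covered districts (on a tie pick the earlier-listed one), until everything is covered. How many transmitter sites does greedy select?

Pick 1: T4 covers 7 new districts (Parkview, West End, Lakeshore, Market, Northside, Greenfield, Hilltop).
Pick 2: T2 covers 2 new districts (Harbour, Old Town).
Pick 3: T5 covers 2 new districts (Eastgate, Southbank).
Greedy uses 3 transmitter sites.

3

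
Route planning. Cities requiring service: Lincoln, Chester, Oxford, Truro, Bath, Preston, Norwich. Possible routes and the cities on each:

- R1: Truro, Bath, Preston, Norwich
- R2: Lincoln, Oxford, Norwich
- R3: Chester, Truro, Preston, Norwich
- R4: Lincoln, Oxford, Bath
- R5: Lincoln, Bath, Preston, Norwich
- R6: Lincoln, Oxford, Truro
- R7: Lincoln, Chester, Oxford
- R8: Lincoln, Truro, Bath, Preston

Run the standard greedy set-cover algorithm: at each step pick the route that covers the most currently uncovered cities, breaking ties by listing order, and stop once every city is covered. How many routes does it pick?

2

Pick 1: R1 covers 4 new cities (Truro, Bath, Preston, Norwich).
Pick 2: R7 covers 3 new cities (Lincoln, Chester, Oxford).
Greedy uses 2 routes.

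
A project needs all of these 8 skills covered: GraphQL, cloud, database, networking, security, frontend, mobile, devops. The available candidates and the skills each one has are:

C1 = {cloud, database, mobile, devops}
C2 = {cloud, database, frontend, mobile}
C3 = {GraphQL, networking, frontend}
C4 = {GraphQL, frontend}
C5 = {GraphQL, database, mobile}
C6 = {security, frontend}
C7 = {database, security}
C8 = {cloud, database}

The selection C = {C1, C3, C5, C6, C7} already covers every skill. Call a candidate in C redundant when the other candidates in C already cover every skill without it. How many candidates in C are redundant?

Drop C1: cloud, devops uncovered — not redundant.
Drop C3: networking uncovered — not redundant.
Drop C5: the rest still cover every skill — redundant.
Drop C6: the rest still cover every skill — redundant.
Drop C7: the rest still cover every skill — redundant.
3 redundant: C5, C6, C7.

3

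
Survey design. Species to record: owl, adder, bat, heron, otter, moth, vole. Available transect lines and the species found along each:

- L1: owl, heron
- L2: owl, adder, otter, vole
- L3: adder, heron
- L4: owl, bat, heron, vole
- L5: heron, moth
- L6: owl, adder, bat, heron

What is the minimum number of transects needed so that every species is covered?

3

L2, L4, L5 together cover {owl, adder, bat, heron, otter, moth, vole} — every species.
No 2 of the 6 transects cover everything (all 15 pairs fall short), so 3 is minimum.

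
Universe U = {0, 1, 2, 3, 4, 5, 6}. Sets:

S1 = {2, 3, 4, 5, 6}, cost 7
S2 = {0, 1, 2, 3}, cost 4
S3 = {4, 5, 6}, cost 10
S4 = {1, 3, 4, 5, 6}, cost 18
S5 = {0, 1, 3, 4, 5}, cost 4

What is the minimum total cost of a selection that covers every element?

S1, S2 cover every element at cost 7 + 4 = 11.
Any cover uses at least 2 sets; among all covering selections none totals below 11.

11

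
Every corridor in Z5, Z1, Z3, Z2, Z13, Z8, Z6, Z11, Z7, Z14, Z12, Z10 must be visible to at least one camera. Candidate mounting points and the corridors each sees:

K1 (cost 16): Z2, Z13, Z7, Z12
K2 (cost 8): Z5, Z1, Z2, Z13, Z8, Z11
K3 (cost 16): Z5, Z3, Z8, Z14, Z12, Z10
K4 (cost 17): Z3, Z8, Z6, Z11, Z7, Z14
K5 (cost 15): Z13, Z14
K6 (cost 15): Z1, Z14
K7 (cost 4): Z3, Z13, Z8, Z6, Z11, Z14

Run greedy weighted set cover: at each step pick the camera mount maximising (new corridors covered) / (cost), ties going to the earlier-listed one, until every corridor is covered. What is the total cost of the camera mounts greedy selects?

Pick 1: K7 adds 6 new (Z3, Z13, Z8, Z6, Z11, Z14) at cost 4 (ratio 6/4).
Pick 2: K2 adds 3 new (Z5, Z1, Z2) at cost 8 (ratio 3/8).
Pick 3: K1 adds 2 new (Z7, Z12) at cost 16 (ratio 2/16).
Pick 4: K3 adds 1 new (Z10) at cost 16 (ratio 1/16).
Greedy total cost: 4 + 8 + 16 + 16 = 44. (The true optimum is 41, so greedy overshoots here.)

44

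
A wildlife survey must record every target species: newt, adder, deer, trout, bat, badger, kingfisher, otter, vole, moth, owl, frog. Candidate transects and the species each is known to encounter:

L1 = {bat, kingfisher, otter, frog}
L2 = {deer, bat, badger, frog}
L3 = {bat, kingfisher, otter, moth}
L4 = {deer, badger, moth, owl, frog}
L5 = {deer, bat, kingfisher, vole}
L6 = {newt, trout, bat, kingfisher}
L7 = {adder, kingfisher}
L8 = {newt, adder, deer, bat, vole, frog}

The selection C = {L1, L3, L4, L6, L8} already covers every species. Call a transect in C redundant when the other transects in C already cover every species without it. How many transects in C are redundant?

2

Drop L1: the rest still cover every species — redundant.
Drop L3: the rest still cover every species — redundant.
Drop L4: badger, owl uncovered — not redundant.
Drop L6: trout uncovered — not redundant.
Drop L8: adder, vole uncovered — not redundant.
2 redundant: L1, L3.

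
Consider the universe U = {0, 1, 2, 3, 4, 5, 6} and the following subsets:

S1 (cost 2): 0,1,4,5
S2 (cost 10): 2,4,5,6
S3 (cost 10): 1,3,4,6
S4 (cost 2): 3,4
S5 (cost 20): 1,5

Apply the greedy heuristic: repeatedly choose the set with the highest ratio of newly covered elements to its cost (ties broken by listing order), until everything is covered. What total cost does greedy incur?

Pick 1: S1 adds 4 new (0, 1, 4, 5) at cost 2 (ratio 4/2).
Pick 2: S4 adds 1 new (3) at cost 2 (ratio 1/2).
Pick 3: S2 adds 2 new (2, 6) at cost 10 (ratio 2/10).
Greedy total cost: 2 + 2 + 10 = 14.

14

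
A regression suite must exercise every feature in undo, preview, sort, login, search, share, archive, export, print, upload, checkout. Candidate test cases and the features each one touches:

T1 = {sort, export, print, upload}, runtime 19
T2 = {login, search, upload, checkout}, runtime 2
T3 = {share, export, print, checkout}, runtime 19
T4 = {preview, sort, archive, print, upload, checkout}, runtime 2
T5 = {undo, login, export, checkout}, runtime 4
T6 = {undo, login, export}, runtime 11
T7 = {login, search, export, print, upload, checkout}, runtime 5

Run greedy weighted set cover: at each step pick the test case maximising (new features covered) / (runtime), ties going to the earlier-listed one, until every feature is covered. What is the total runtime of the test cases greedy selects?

27

Pick 1: T4 adds 6 new (preview, sort, archive, print, upload, checkout) at runtime 2 (ratio 6/2).
Pick 2: T2 adds 2 new (login, search) at runtime 2 (ratio 2/2).
Pick 3: T5 adds 2 new (undo, export) at runtime 4 (ratio 2/4).
Pick 4: T3 adds 1 new (share) at runtime 19 (ratio 1/19).
Greedy total runtime: 2 + 2 + 4 + 19 = 27.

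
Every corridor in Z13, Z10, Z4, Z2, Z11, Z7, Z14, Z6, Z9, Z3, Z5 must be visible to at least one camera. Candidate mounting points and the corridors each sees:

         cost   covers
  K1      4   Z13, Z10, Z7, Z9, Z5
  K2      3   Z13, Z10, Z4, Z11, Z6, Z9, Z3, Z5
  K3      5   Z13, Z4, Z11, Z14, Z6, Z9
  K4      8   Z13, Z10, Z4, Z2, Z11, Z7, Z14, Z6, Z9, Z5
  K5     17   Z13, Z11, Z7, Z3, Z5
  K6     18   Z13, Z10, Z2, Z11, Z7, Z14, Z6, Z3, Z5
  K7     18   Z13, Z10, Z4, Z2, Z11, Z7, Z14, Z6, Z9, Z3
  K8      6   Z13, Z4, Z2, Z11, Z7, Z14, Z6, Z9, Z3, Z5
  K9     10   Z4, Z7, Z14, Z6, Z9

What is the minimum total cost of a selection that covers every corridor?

K2, K8 cover every corridor at cost 3 + 6 = 9.
Any cover uses at least 2 camera mounts; among all covering selections none totals below 9.

9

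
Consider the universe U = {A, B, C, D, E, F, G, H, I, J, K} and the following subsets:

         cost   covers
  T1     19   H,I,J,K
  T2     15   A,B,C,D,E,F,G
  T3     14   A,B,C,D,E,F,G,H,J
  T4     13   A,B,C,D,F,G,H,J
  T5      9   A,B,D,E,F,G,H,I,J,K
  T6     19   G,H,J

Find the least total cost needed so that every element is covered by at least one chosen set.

T4, T5 cover every element at cost 13 + 9 = 22.
Any cover uses at least 2 sets; among all covering selections none totals below 22.

22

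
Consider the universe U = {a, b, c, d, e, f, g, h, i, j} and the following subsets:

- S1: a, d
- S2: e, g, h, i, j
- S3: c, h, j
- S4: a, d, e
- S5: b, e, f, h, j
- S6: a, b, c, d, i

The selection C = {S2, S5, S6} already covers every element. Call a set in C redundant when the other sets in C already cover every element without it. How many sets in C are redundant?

0

Drop S2: g uncovered — not redundant.
Drop S5: f uncovered — not redundant.
Drop S6: a, c, d uncovered — not redundant.
None of the sets in C is redundant.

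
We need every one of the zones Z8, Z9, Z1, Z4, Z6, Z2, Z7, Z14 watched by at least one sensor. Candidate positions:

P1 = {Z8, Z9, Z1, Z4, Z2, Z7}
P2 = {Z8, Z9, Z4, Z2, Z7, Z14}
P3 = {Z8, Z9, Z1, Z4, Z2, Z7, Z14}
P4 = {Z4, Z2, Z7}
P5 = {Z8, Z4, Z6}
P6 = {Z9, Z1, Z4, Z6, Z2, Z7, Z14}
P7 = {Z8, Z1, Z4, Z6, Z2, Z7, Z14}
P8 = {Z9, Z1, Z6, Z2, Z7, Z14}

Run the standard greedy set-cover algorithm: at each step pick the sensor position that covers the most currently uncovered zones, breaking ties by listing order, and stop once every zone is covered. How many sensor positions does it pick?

2

Pick 1: P3 covers 7 new zones (Z8, Z9, Z1, Z4, Z2, Z7, Z14).
Pick 2: P5 covers 1 new zones (Z6).
Greedy uses 2 sensor positions.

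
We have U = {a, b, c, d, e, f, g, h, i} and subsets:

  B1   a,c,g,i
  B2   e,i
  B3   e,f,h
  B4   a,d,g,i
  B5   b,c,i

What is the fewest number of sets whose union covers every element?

B3, B4, B5 together cover {a, b, c, d, e, f, g, h, i} — every element.
No 2 of the 5 sets cover everything (all 10 pairs fall short), so 3 is minimum.
Greedy (largest uncovered first) would take B1, B3, B4, B5 — 4 sets — but 3 suffice.

3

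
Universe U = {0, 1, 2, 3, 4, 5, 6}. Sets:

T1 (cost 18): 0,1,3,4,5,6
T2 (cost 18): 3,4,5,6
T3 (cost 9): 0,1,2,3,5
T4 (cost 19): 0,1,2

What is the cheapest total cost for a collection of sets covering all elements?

27

T1, T3 cover every element at cost 18 + 9 = 27.
Any cover uses at least 2 sets; among all covering selections none totals below 27.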